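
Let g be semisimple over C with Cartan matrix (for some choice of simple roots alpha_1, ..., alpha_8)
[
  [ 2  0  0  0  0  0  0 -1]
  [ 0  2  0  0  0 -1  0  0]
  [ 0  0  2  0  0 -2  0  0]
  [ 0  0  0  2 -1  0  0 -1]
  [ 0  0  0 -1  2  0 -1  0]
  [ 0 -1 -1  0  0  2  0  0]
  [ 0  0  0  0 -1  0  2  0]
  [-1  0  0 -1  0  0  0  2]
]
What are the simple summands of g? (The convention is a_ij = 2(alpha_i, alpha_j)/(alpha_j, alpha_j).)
A_5 (sl(6)) ⊕ C_3 (sp(6))

The diagram associated to this matrix has two connected components: the simple roots {alpha_1, alpha_4, alpha_5, alpha_7, alpha_8} form a chain of 5 nodes with single edges (A_5), and {alpha_2, alpha_3, alpha_6} form a chain of 3 nodes with a double edge at one end; the terminal node there is the unique long simple root (C_3). A semisimple Lie algebra decomposes uniquely as the direct sum of simple ideals, one per connected component of its Dynkin diagram, so g ≅ A_5 ⊕ C_3 (dimension 35 + 21 = 56).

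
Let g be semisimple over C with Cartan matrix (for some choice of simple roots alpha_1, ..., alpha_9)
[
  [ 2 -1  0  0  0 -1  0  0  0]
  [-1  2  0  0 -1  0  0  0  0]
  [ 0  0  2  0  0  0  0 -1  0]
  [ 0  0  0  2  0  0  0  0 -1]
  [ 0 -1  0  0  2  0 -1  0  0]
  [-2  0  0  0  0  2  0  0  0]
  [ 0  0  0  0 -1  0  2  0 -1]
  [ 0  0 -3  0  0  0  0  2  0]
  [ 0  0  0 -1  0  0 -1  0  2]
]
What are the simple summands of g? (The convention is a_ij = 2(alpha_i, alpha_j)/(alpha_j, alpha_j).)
The diagram associated to this matrix has two connected components: the simple roots {alpha_1, alpha_2, alpha_4, alpha_5, alpha_6, alpha_7, alpha_9} form a chain of 7 nodes with a double edge at one end; the terminal node there is the unique long simple root (C_7), and {alpha_3, alpha_8} form two nodes joined by a triple edge (G_2). A semisimple Lie algebra decomposes uniquely as the direct sum of simple ideals, one per connected component of its Dynkin diagram, so g ≅ C_7 ⊕ G_2 (dimension 105 + 14 = 119).

C_7 ⊕ G_2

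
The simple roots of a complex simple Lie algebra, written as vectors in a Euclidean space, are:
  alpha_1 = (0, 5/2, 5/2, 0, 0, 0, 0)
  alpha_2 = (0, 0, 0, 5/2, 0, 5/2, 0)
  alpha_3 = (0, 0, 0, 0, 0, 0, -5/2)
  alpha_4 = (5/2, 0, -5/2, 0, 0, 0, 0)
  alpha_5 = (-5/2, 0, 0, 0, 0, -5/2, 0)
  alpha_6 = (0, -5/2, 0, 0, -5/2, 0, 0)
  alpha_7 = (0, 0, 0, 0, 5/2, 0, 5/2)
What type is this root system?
Compute the Cartan integers a_ij = 2(alpha_i, alpha_j)/(alpha_j, alpha_j); the resulting 7x7 Cartan matrix is
[[2, 0, 0, -1, 0, -1, 0], [0, 2, 0, 0, -1, 0, 0], [0, 0, 2, 0, 0, 0, -1], [-1, 0, 0, 2, -1, 0, 0], [0, -1, 0, -1, 2, 0, 0], [-1, 0, 0, 0, 0, 2, -1], [0, 0, -2, 0, 0, -1, 2]].
The roots have two lengths (squared-length ratio 2:1); the short ones are alpha_{3}. The associated Dynkin diagram is a chain of 7 nodes with a double edge at one end; the terminal node there is the unique short simple root (B_7), so the type is B_7 (the algebra so(15)).

B7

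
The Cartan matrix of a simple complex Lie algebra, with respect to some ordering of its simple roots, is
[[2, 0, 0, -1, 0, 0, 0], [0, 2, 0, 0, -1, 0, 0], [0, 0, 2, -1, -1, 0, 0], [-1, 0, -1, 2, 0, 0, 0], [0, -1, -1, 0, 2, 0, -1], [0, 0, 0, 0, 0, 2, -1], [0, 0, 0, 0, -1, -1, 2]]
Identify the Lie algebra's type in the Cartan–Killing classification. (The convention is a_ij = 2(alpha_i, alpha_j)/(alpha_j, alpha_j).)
type E_7

The matrix has rank 7 with 2's on the diagonal. Reading the off-diagonal entries as Dynkin edges (a single edge where a_ij = a_ji = -1; a double or triple edge where a_ij * a_ji = 2 or 3), the diagram is a chain of 6 nodes with one extra node attached to the third node from one end (E_7). One simple-root ordering that puts it in standard form is (alpha_6, alpha_2, alpha_7, alpha_5, alpha_3, alpha_4, alpha_1). So the algebra is type E_7.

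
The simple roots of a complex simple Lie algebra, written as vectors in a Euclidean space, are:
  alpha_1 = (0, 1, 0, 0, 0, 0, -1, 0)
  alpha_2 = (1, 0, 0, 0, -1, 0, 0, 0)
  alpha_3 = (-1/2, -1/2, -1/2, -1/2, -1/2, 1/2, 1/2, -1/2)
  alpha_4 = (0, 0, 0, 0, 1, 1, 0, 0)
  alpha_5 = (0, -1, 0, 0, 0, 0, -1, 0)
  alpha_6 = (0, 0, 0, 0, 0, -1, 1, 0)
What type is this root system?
Compute the Cartan integers a_ij = 2(alpha_i, alpha_j)/(alpha_j, alpha_j); the resulting 6x6 Cartan matrix is
[[2, 0, -1, 0, 0, -1], [0, 2, 0, -1, 0, 0], [-1, 0, 2, 0, 0, 0], [0, -1, 0, 2, 0, -1], [0, 0, 0, 0, 2, -1], [-1, 0, 0, -1, -1, 2]].
All simple roots have the same length, so the diagram is simply laced. The associated Dynkin diagram is a chain of 5 nodes with one extra node attached to the third node from one end (E_6), so the type is E_6.

type E_6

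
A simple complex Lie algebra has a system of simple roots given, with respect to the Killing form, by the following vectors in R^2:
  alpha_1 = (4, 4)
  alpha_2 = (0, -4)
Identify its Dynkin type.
B2

Compute the Cartan integers a_ij = 2(alpha_i, alpha_j)/(alpha_j, alpha_j); the resulting 2x2 Cartan matrix is
[[2, -2], [-1, 2]].
The roots have two lengths (squared-length ratio 2:1); the short ones are alpha_{2}. The associated Dynkin diagram is a chain of 2 nodes with a double edge at one end; the terminal node there is the unique short simple root (B_2), so the type is B_2 (the algebra so(5)).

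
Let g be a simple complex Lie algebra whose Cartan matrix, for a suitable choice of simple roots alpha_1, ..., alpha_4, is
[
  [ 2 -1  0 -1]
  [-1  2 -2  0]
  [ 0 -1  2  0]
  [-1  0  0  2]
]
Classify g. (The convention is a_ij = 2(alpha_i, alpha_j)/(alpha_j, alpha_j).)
B4

The matrix has rank 4 with 2's on the diagonal. Reading the off-diagonal entries as Dynkin edges (a single edge where a_ij = a_ji = -1; a double or triple edge where a_ij * a_ji = 2 or 3), the diagram is a chain of 4 nodes with a double edge at one end; the terminal node there is the unique short simple root (B_4). One simple-root ordering that puts it in standard form is (alpha_4, alpha_1, alpha_2, alpha_3). So the algebra is type B_4, i.e. so(9).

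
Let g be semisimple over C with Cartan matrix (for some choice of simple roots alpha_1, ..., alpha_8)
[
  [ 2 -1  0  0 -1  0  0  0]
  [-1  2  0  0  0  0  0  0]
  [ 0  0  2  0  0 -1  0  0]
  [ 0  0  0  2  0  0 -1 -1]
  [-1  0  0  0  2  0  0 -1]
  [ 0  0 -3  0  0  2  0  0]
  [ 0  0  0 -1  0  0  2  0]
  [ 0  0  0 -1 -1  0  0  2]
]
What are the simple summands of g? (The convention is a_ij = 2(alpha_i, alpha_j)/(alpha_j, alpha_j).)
A6 ⊕ G2

The diagram associated to this matrix has two connected components: the simple roots {alpha_1, alpha_2, alpha_4, alpha_5, alpha_7, alpha_8} form a chain of 6 nodes with single edges (A_6), and {alpha_3, alpha_6} form two nodes joined by a triple edge (G_2). A semisimple Lie algebra decomposes uniquely as the direct sum of simple ideals, one per connected component of its Dynkin diagram, so g ≅ A_6 ⊕ G_2 (dimension 48 + 14 = 62).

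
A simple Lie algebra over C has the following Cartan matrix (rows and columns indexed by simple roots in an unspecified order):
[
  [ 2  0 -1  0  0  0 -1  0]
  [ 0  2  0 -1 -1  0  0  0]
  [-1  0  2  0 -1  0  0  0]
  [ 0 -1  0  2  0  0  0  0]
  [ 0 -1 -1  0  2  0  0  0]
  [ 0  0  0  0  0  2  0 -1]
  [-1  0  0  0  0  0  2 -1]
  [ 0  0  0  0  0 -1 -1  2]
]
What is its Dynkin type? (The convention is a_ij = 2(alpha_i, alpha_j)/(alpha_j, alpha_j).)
A_8 (sl(9))

The matrix has rank 8 with 2's on the diagonal. Reading the off-diagonal entries as Dynkin edges (a single edge where a_ij = a_ji = -1; a double or triple edge where a_ij * a_ji = 2 or 3), the diagram is a chain of 8 nodes with single edges (A_8). One simple-root ordering that puts it in standard form is (alpha_6, alpha_8, alpha_7, alpha_1, alpha_3, alpha_5, alpha_2, alpha_4). So the algebra is type A_8, i.e. sl(9).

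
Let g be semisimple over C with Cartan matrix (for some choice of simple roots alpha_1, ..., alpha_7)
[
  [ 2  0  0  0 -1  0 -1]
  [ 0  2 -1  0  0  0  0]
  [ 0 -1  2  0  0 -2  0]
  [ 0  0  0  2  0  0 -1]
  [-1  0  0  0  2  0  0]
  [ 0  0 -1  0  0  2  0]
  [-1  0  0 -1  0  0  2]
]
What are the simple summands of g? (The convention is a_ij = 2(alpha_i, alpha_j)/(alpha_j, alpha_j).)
The diagram associated to this matrix has two connected components: the simple roots {alpha_1, alpha_4, alpha_5, alpha_7} form a chain of 4 nodes with single edges (A_4), and {alpha_2, alpha_3, alpha_6} form a chain of 3 nodes with a double edge at one end; the terminal node there is the unique short simple root (B_3). A semisimple Lie algebra decomposes uniquely as the direct sum of simple ideals, one per connected component of its Dynkin diagram, so g ≅ A_4 ⊕ B_3 (dimension 24 + 21 = 45).

A_4 ⊕ B_3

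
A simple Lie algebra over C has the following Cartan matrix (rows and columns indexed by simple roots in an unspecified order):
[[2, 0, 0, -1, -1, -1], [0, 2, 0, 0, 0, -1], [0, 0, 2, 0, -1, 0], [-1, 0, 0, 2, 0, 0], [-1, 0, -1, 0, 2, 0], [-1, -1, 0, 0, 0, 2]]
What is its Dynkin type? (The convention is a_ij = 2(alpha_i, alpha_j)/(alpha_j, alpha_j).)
The matrix has rank 6 with 2's on the diagonal. Reading the off-diagonal entries as Dynkin edges (a single edge where a_ij = a_ji = -1; a double or triple edge where a_ij * a_ji = 2 or 3), the diagram is a chain of 5 nodes with one extra node attached to the third node from one end (E_6). One simple-root ordering that puts it in standard form is (alpha_2, alpha_4, alpha_6, alpha_1, alpha_5, alpha_3). So the algebra is type E_6.

E_6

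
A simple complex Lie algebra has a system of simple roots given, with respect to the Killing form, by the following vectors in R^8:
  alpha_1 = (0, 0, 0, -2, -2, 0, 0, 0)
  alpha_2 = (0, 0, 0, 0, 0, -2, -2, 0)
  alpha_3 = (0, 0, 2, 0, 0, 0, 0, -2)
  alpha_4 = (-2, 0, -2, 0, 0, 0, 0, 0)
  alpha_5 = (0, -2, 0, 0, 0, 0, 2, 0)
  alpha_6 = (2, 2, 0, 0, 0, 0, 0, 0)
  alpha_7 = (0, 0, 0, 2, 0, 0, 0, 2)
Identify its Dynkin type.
Compute the Cartan integers a_ij = 2(alpha_i, alpha_j)/(alpha_j, alpha_j); the resulting 7x7 Cartan matrix is
[[2, 0, 0, 0, 0, 0, -1], [0, 2, 0, 0, -1, 0, 0], [0, 0, 2, -1, 0, 0, -1], [0, 0, -1, 2, 0, -1, 0], [0, -1, 0, 0, 2, -1, 0], [0, 0, 0, -1, -1, 2, 0], [-1, 0, -1, 0, 0, 0, 2]].
All simple roots have the same length, so the diagram is simply laced. The associated Dynkin diagram is a chain of 7 nodes with single edges (A_7), so the type is A_7 (the algebra sl(8)).

A_7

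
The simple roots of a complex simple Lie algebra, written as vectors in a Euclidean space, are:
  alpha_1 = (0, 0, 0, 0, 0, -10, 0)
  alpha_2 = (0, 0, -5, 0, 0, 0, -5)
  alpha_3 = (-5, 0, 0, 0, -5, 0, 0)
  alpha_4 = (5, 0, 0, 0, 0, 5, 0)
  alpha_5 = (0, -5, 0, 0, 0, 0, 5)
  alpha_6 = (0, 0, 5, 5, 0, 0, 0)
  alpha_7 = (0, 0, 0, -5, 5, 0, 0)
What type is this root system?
Compute the Cartan integers a_ij = 2(alpha_i, alpha_j)/(alpha_j, alpha_j); the resulting 7x7 Cartan matrix is
[[2, 0, 0, -2, 0, 0, 0], [0, 2, 0, 0, -1, -1, 0], [0, 0, 2, -1, 0, 0, -1], [-1, 0, -1, 2, 0, 0, 0], [0, -1, 0, 0, 2, 0, 0], [0, -1, 0, 0, 0, 2, -1], [0, 0, -1, 0, 0, -1, 2]].
The roots have two lengths (squared-length ratio 2:1); the short ones are alpha_{2,3,4,5,6,7}. The associated Dynkin diagram is a chain of 7 nodes with a double edge at one end; the terminal node there is the unique long simple root (C_7), so the type is C_7 (the algebra sp(14)).

type C_7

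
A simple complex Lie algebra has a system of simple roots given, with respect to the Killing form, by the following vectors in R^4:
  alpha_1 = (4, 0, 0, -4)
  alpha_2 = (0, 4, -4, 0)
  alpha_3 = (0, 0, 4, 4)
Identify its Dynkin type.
Compute the Cartan integers a_ij = 2(alpha_i, alpha_j)/(alpha_j, alpha_j); the resulting 3x3 Cartan matrix is
[[2, 0, -1], [0, 2, -1], [-1, -1, 2]].
All simple roots have the same length, so the diagram is simply laced. The associated Dynkin diagram is a chain of 3 nodes with single edges (A_3), so the type is A_3 (the algebra sl(4)).

A3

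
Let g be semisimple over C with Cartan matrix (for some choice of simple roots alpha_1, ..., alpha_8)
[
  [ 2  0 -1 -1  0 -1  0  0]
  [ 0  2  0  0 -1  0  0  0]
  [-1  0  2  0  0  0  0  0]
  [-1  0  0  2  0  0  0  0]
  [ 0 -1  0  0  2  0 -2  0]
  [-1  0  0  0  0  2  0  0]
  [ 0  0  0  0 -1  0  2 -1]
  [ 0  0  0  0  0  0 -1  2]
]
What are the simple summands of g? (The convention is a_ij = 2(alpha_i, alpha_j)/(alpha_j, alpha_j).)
The diagram associated to this matrix has two connected components: the simple roots {alpha_1, alpha_3, alpha_4, alpha_6} form a chain of 2 nodes with a fork of two nodes at one end (D_4), and {alpha_2, alpha_5, alpha_7, alpha_8} form a chain of 4 nodes with a double edge between the middle two (F_4). A semisimple Lie algebra decomposes uniquely as the direct sum of simple ideals, one per connected component of its Dynkin diagram, so g ≅ D_4 ⊕ F_4 (dimension 28 + 52 = 80).

D_4 ⊕ F_4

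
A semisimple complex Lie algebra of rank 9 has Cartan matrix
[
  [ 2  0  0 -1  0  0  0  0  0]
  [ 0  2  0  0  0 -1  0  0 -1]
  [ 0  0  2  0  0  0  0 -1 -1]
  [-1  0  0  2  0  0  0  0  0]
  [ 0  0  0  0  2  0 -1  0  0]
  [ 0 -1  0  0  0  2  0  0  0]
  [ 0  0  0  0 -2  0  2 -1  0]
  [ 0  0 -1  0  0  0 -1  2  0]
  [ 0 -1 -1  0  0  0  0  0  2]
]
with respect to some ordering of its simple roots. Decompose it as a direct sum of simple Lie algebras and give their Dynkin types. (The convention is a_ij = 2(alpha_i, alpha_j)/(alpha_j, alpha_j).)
A_2 (sl(3)) + B_7 (so(15))

The diagram associated to this matrix has two connected components: the simple roots {alpha_1, alpha_4} form a chain of 2 nodes with single edges (A_2), and {alpha_2, alpha_3, alpha_5, alpha_6, alpha_7, alpha_8, alpha_9} form a chain of 7 nodes with a double edge at one end; the terminal node there is the unique short simple root (B_7). A semisimple Lie algebra decomposes uniquely as the direct sum of simple ideals, one per connected component of its Dynkin diagram, so g ≅ A_2 ⊕ B_7 (dimension 8 + 105 = 113).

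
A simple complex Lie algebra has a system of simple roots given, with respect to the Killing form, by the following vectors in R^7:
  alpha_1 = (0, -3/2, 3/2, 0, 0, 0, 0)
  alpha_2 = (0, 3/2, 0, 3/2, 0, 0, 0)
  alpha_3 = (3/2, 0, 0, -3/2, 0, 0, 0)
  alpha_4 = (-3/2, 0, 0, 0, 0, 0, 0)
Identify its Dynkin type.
B_4 (so(9))

Compute the Cartan integers a_ij = 2(alpha_i, alpha_j)/(alpha_j, alpha_j); the resulting 4x4 Cartan matrix is
[[2, -1, 0, 0], [-1, 2, -1, 0], [0, -1, 2, -2], [0, 0, -1, 2]].
The roots have two lengths (squared-length ratio 2:1); the short ones are alpha_{4}. The associated Dynkin diagram is a chain of 4 nodes with a double edge at one end; the terminal node there is the unique short simple root (B_4), so the type is B_4 (the algebra so(9)).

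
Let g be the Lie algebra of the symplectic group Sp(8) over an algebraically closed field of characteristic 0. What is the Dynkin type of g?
C_4

This is sp(8), which has dimension 8(8+1)/2 = 36 and rank 8/2 = 4. In the classification of classical Lie algebras, the symplectic algebra sp(2n) has type C_n; here n = 4, so the Dynkin diagram is a chain of 4 nodes with a double edge at one end; the terminal node there is the unique long simple root (C_4). Hence the type is C_4.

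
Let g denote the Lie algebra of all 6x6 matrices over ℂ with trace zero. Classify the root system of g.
This is sl(6), which has dimension 6^2 - 1 = 35 and rank 6 - 1 = 5 (a Cartan subalgebra is the diagonal traceless matrices). In the classification of classical Lie algebras, the special linear algebra sl(n+1) has type A_n; here n = 5, so the Dynkin diagram is a chain of 5 nodes with single edges (A_5). Hence the type is A_5.

A5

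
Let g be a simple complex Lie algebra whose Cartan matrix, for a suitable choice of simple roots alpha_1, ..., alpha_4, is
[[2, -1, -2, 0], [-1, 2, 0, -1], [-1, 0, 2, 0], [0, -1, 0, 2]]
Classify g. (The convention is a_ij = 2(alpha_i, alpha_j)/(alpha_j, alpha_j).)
B_4 (so(9))

The matrix has rank 4 with 2's on the diagonal. Reading the off-diagonal entries as Dynkin edges (a single edge where a_ij = a_ji = -1; a double or triple edge where a_ij * a_ji = 2 or 3), the diagram is a chain of 4 nodes with a double edge at one end; the terminal node there is the unique short simple root (B_4). One simple-root ordering that puts it in standard form is (alpha_4, alpha_2, alpha_1, alpha_3). So the algebra is type B_4, i.e. so(9).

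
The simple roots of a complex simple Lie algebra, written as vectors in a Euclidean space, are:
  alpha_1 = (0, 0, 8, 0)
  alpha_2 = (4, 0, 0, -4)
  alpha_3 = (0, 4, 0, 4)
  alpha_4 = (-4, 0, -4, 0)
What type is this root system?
Compute the Cartan integers a_ij = 2(alpha_i, alpha_j)/(alpha_j, alpha_j); the resulting 4x4 Cartan matrix is
[[2, 0, 0, -2], [0, 2, -1, -1], [0, -1, 2, 0], [-1, -1, 0, 2]].
The roots have two lengths (squared-length ratio 2:1); the short ones are alpha_{2,3,4}. The associated Dynkin diagram is a chain of 4 nodes with a double edge at one end; the terminal node there is the unique long simple root (C_4), so the type is C_4 (the algebra sp(8)).

C_4 (sp(8))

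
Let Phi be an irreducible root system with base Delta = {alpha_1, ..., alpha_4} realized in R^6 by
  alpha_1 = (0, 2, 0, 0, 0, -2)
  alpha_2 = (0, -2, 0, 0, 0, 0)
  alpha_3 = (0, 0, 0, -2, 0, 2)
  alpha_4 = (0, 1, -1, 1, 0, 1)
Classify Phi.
type F_4

Compute the Cartan integers a_ij = 2(alpha_i, alpha_j)/(alpha_j, alpha_j); the resulting 4x4 Cartan matrix is
[[2, -2, -1, 0], [-1, 2, 0, -1], [-1, 0, 2, 0], [0, -1, 0, 2]].
The roots have two lengths (squared-length ratio 2:1); the short ones are alpha_{2,4}. The associated Dynkin diagram is a chain of 4 nodes with a double edge between the middle two (F_4), so the type is F_4.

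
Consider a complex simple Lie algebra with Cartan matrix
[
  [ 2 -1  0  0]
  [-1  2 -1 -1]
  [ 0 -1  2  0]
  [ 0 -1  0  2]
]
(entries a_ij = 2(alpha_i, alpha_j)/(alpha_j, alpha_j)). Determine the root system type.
D4

The matrix has rank 4 with 2's on the diagonal. Reading the off-diagonal entries as Dynkin edges (a single edge where a_ij = a_ji = -1; a double or triple edge where a_ij * a_ji = 2 or 3), the diagram is a chain of 2 nodes with a fork of two nodes at one end (D_4). One simple-root ordering that puts it in standard form is (alpha_3, alpha_2, alpha_1, alpha_4). So the algebra is type D_4, i.e. so(8).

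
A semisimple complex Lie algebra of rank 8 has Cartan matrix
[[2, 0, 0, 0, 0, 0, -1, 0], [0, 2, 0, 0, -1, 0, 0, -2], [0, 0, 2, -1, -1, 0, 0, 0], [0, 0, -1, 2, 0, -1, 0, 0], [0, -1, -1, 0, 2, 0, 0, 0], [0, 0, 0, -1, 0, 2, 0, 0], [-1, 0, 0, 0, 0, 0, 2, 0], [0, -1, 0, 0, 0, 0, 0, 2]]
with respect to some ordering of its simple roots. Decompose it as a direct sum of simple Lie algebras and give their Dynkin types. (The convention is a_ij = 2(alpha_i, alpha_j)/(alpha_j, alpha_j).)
The diagram associated to this matrix has two connected components: the simple roots {alpha_1, alpha_7} form a chain of 2 nodes with single edges (A_2), and {alpha_2, alpha_3, alpha_4, alpha_5, alpha_6, alpha_8} form a chain of 6 nodes with a double edge at one end; the terminal node there is the unique short simple root (B_6). A semisimple Lie algebra decomposes uniquely as the direct sum of simple ideals, one per connected component of its Dynkin diagram, so g ≅ A_2 ⊕ B_6 (dimension 8 + 78 = 86).

type A_2 ⊕ type B_6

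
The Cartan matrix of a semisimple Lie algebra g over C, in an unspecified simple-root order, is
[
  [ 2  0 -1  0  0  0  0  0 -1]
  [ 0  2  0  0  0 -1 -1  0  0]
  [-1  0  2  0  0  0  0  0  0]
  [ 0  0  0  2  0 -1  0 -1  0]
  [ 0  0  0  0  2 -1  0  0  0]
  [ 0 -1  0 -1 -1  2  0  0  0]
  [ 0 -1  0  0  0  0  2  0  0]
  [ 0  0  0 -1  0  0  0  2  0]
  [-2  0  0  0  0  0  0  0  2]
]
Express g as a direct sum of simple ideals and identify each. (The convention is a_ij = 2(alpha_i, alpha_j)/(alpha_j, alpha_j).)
C3 + E6

The diagram associated to this matrix has two connected components: the simple roots {alpha_1, alpha_3, alpha_9} form a chain of 3 nodes with a double edge at one end; the terminal node there is the unique long simple root (C_3), and {alpha_2, alpha_4, alpha_5, alpha_6, alpha_7, alpha_8} form a chain of 5 nodes with one extra node attached to the third node from one end (E_6). A semisimple Lie algebra decomposes uniquely as the direct sum of simple ideals, one per connected component of its Dynkin diagram, so g ≅ C_3 ⊕ E_6 (dimension 21 + 78 = 99).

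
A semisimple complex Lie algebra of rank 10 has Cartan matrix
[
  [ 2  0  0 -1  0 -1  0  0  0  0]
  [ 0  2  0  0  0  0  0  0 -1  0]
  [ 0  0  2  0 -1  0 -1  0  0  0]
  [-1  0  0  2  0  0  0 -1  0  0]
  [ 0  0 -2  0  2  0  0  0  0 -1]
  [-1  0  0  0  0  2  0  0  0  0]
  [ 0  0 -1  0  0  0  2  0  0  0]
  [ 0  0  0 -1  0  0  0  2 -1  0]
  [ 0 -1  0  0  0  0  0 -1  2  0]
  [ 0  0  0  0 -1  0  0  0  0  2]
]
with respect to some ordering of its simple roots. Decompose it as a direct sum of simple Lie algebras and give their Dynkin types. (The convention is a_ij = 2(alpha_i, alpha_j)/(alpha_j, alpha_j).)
The diagram associated to this matrix has two connected components: the simple roots {alpha_1, alpha_2, alpha_4, alpha_6, alpha_8, alpha_9} form a chain of 6 nodes with single edges (A_6), and {alpha_3, alpha_5, alpha_7, alpha_10} form a chain of 4 nodes with a double edge between the middle two (F_4). A semisimple Lie algebra decomposes uniquely as the direct sum of simple ideals, one per connected component of its Dynkin diagram, so g ≅ A_6 ⊕ F_4 (dimension 48 + 52 = 100).

type A_6 + type F_4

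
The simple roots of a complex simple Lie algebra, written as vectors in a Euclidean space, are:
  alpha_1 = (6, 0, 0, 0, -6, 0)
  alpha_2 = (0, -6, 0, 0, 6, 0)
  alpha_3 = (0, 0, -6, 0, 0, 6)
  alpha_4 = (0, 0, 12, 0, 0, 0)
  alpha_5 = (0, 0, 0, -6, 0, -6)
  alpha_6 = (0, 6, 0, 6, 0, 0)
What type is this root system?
C_6 (sp(12))

Compute the Cartan integers a_ij = 2(alpha_i, alpha_j)/(alpha_j, alpha_j); the resulting 6x6 Cartan matrix is
[[2, -1, 0, 0, 0, 0], [-1, 2, 0, 0, 0, -1], [0, 0, 2, -1, -1, 0], [0, 0, -2, 2, 0, 0], [0, 0, -1, 0, 2, -1], [0, -1, 0, 0, -1, 2]].
The roots have two lengths (squared-length ratio 2:1); the short ones are alpha_{1,2,3,5,6}. The associated Dynkin diagram is a chain of 6 nodes with a double edge at one end; the terminal node there is the unique long simple root (C_6), so the type is C_6 (the algebra sp(12)).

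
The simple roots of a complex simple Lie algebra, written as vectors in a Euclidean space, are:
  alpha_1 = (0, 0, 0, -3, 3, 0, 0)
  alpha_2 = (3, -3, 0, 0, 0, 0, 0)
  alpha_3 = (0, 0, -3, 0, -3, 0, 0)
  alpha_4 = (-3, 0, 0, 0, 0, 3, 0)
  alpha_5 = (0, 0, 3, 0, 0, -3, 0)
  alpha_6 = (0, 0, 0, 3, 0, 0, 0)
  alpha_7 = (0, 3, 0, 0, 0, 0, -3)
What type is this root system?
type B_7

Compute the Cartan integers a_ij = 2(alpha_i, alpha_j)/(alpha_j, alpha_j); the resulting 7x7 Cartan matrix is
[[2, 0, -1, 0, 0, -2, 0], [0, 2, 0, -1, 0, 0, -1], [-1, 0, 2, 0, -1, 0, 0], [0, -1, 0, 2, -1, 0, 0], [0, 0, -1, -1, 2, 0, 0], [-1, 0, 0, 0, 0, 2, 0], [0, -1, 0, 0, 0, 0, 2]].
The roots have two lengths (squared-length ratio 2:1); the short ones are alpha_{6}. The associated Dynkin diagram is a chain of 7 nodes with a double edge at one end; the terminal node there is the unique short simple root (B_7), so the type is B_7 (the algebra so(15)).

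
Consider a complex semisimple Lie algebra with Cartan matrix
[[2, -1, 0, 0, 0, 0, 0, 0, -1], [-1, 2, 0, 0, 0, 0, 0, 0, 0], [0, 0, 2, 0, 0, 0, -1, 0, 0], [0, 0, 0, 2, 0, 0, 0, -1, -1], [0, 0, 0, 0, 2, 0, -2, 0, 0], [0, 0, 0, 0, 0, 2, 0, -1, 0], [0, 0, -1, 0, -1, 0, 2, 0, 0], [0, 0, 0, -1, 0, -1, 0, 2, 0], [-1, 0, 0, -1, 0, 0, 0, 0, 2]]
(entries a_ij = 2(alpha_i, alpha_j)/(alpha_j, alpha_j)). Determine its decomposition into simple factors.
The diagram associated to this matrix has two connected components: the simple roots {alpha_1, alpha_2, alpha_4, alpha_6, alpha_8, alpha_9} form a chain of 6 nodes with single edges (A_6), and {alpha_3, alpha_5, alpha_7} form a chain of 3 nodes with a double edge at one end; the terminal node there is the unique long simple root (C_3). A semisimple Lie algebra decomposes uniquely as the direct sum of simple ideals, one per connected component of its Dynkin diagram, so g ≅ A_6 ⊕ C_3 (dimension 48 + 21 = 69).

A_6 (sl(7)) ⊕ C_3 (sp(6))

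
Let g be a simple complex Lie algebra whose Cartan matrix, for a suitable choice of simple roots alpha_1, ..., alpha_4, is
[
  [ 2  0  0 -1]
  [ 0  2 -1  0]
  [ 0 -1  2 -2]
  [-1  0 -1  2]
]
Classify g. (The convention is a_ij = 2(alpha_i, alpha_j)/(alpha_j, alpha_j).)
F_4

The matrix has rank 4 with 2's on the diagonal. Reading the off-diagonal entries as Dynkin edges (a single edge where a_ij = a_ji = -1; a double or triple edge where a_ij * a_ji = 2 or 3), the diagram is a chain of 4 nodes with a double edge between the middle two (F_4). One simple-root ordering that puts it in standard form is (alpha_2, alpha_3, alpha_4, alpha_1). So the algebra is type F_4.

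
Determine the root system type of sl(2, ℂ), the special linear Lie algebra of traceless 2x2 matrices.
A1

This is sl(2), which has dimension 2^2 - 1 = 3 and rank 2 - 1 = 1 (a Cartan subalgebra is the diagonal traceless matrices). In the classification of classical Lie algebras, the special linear algebra sl(n+1) has type A_n; here n = 1, so the Dynkin diagram is a chain of 1 nodes with single edges (A_1). Hence the type is A_1.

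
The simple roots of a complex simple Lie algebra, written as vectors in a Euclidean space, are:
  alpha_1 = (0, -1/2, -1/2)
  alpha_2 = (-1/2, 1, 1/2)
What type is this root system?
G_2

Compute the Cartan integers a_ij = 2(alpha_i, alpha_j)/(alpha_j, alpha_j); the resulting 2x2 Cartan matrix is
[[2, -1], [-3, 2]].
The roots have two lengths (squared-length ratio 3:1); the short ones are alpha_{1}. The associated Dynkin diagram is two nodes joined by a triple edge (G_2), so the type is G_2.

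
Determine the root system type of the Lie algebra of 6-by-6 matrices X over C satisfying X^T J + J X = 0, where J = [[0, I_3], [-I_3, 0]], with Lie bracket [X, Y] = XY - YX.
This is sp(6), which has dimension 6(6+1)/2 = 21 and rank 6/2 = 3. In the classification of classical Lie algebras, the symplectic algebra sp(2n) has type C_n; here n = 3, so the Dynkin diagram is a chain of 3 nodes with a double edge at one end; the terminal node there is the unique long simple root (C_3). Hence the type is C_3.

type C_3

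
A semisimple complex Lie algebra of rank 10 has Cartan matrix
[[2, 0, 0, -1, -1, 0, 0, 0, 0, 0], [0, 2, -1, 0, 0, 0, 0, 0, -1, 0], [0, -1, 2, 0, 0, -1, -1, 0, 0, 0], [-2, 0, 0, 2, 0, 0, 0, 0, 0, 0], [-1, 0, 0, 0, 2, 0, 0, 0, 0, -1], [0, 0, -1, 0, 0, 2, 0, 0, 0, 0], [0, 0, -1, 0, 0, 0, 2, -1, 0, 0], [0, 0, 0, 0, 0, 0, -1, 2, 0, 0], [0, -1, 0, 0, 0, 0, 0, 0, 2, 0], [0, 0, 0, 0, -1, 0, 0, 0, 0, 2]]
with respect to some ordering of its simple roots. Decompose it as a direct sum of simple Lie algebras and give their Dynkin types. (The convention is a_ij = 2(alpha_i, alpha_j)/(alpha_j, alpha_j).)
type C_4 ⊕ type E_6

The diagram associated to this matrix has two connected components: the simple roots {alpha_1, alpha_4, alpha_5, alpha_10} form a chain of 4 nodes with a double edge at one end; the terminal node there is the unique long simple root (C_4), and {alpha_2, alpha_3, alpha_6, alpha_7, alpha_8, alpha_9} form a chain of 5 nodes with one extra node attached to the third node from one end (E_6). A semisimple Lie algebra decomposes uniquely as the direct sum of simple ideals, one per connected component of its Dynkin diagram, so g ≅ C_4 ⊕ E_6 (dimension 36 + 78 = 114).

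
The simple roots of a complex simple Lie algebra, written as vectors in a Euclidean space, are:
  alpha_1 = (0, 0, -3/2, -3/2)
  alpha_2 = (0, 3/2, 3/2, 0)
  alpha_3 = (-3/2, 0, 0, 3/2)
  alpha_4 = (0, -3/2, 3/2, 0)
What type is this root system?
D4

Compute the Cartan integers a_ij = 2(alpha_i, alpha_j)/(alpha_j, alpha_j); the resulting 4x4 Cartan matrix is
[[2, -1, -1, -1], [-1, 2, 0, 0], [-1, 0, 2, 0], [-1, 0, 0, 2]].
All simple roots have the same length, so the diagram is simply laced. The associated Dynkin diagram is a chain of 2 nodes with a fork of two nodes at one end (D_4), so the type is D_4 (the algebra so(8)).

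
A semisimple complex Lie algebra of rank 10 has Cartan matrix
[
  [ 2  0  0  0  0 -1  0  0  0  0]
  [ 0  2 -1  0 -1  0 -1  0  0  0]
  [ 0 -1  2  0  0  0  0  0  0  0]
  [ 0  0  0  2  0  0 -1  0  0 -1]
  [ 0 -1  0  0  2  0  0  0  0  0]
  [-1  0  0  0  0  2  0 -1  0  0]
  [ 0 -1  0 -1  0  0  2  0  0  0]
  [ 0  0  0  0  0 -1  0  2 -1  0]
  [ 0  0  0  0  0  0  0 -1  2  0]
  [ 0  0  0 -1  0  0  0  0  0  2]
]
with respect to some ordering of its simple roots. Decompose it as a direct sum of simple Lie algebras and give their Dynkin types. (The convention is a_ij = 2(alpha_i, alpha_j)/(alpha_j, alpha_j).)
type A_4 ⊕ type D_6

The diagram associated to this matrix has two connected components: the simple roots {alpha_1, alpha_6, alpha_8, alpha_9} form a chain of 4 nodes with single edges (A_4), and {alpha_2, alpha_3, alpha_4, alpha_5, alpha_7, alpha_10} form a chain of 4 nodes with a fork of two nodes at one end (D_6). A semisimple Lie algebra decomposes uniquely as the direct sum of simple ideals, one per connected component of its Dynkin diagram, so g ≅ A_4 ⊕ D_6 (dimension 24 + 66 = 90).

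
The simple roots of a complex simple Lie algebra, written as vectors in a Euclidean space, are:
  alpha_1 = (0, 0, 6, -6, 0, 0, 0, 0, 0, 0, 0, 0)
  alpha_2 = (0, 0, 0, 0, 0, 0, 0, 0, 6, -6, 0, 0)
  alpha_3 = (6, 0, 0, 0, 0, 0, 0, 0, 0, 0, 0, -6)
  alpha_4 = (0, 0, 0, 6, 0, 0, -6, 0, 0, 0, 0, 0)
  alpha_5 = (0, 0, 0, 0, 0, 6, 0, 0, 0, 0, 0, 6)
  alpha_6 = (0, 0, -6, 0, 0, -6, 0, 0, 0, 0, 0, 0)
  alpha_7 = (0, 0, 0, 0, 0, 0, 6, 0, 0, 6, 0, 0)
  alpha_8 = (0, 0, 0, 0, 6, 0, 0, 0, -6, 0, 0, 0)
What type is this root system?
A_8 (sl(9))

Compute the Cartan integers a_ij = 2(alpha_i, alpha_j)/(alpha_j, alpha_j); the resulting 8x8 Cartan matrix is
[[2, 0, 0, -1, 0, -1, 0, 0], [0, 2, 0, 0, 0, 0, -1, -1], [0, 0, 2, 0, -1, 0, 0, 0], [-1, 0, 0, 2, 0, 0, -1, 0], [0, 0, -1, 0, 2, -1, 0, 0], [-1, 0, 0, 0, -1, 2, 0, 0], [0, -1, 0, -1, 0, 0, 2, 0], [0, -1, 0, 0, 0, 0, 0, 2]].
All simple roots have the same length, so the diagram is simply laced. The associated Dynkin diagram is a chain of 8 nodes with single edges (A_8), so the type is A_8 (the algebra sl(9)).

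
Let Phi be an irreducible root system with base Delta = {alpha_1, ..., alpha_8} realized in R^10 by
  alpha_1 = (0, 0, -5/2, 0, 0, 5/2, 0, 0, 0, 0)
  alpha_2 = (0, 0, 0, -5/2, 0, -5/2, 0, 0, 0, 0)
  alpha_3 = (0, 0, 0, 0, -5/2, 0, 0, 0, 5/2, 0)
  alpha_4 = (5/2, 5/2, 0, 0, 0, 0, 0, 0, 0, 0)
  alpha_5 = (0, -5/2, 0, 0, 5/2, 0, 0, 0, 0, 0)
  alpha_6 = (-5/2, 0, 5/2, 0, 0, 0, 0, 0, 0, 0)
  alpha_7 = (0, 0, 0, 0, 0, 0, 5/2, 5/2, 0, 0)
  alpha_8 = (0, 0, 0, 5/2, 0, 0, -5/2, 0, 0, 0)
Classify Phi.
A8

Compute the Cartan integers a_ij = 2(alpha_i, alpha_j)/(alpha_j, alpha_j); the resulting 8x8 Cartan matrix is
[[2, -1, 0, 0, 0, -1, 0, 0], [-1, 2, 0, 0, 0, 0, 0, -1], [0, 0, 2, 0, -1, 0, 0, 0], [0, 0, 0, 2, -1, -1, 0, 0], [0, 0, -1, -1, 2, 0, 0, 0], [-1, 0, 0, -1, 0, 2, 0, 0], [0, 0, 0, 0, 0, 0, 2, -1], [0, -1, 0, 0, 0, 0, -1, 2]].
All simple roots have the same length, so the diagram is simply laced. The associated Dynkin diagram is a chain of 8 nodes with single edges (A_8), so the type is A_8 (the algebra sl(9)).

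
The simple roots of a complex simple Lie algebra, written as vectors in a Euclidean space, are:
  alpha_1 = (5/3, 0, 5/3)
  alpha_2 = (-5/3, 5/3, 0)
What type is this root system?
A_2 (sl(3))

Compute the Cartan integers a_ij = 2(alpha_i, alpha_j)/(alpha_j, alpha_j); the resulting 2x2 Cartan matrix is
[[2, -1], [-1, 2]].
All simple roots have the same length, so the diagram is simply laced. The associated Dynkin diagram is a chain of 2 nodes with single edges (A_2), so the type is A_2 (the algebra sl(3)).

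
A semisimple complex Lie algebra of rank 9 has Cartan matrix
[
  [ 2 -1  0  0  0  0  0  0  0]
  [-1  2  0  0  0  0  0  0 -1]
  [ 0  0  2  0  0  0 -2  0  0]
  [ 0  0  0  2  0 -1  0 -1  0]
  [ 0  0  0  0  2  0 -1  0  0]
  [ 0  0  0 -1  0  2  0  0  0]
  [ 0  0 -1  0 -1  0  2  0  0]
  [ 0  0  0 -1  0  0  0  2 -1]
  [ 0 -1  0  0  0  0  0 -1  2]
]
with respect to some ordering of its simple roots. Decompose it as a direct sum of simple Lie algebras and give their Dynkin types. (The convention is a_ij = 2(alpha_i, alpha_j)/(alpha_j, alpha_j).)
A6 + C3

The diagram associated to this matrix has two connected components: the simple roots {alpha_1, alpha_2, alpha_4, alpha_6, alpha_8, alpha_9} form a chain of 6 nodes with single edges (A_6), and {alpha_3, alpha_5, alpha_7} form a chain of 3 nodes with a double edge at one end; the terminal node there is the unique long simple root (C_3). A semisimple Lie algebra decomposes uniquely as the direct sum of simple ideals, one per connected component of its Dynkin diagram, so g ≅ A_6 ⊕ C_3 (dimension 48 + 21 = 69).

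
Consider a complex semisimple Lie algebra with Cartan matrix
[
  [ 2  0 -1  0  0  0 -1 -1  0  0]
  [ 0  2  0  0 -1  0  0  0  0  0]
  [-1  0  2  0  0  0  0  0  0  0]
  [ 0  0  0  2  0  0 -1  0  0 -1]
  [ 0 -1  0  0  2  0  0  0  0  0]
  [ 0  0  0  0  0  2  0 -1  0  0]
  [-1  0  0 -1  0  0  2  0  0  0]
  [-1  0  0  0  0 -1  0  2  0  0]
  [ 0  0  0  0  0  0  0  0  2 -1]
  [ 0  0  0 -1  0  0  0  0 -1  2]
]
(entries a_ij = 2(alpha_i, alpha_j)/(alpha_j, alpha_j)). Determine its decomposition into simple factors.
A_2 + E_8

The diagram associated to this matrix has two connected components: the simple roots {alpha_2, alpha_5} form a chain of 2 nodes with single edges (A_2), and {alpha_1, alpha_3, alpha_4, alpha_6, alpha_7, alpha_8, alpha_9, alpha_10} form a chain of 7 nodes with one extra node attached to the third node from one end (E_8). A semisimple Lie algebra decomposes uniquely as the direct sum of simple ideals, one per connected component of its Dynkin diagram, so g ≅ A_2 ⊕ E_8 (dimension 8 + 248 = 256).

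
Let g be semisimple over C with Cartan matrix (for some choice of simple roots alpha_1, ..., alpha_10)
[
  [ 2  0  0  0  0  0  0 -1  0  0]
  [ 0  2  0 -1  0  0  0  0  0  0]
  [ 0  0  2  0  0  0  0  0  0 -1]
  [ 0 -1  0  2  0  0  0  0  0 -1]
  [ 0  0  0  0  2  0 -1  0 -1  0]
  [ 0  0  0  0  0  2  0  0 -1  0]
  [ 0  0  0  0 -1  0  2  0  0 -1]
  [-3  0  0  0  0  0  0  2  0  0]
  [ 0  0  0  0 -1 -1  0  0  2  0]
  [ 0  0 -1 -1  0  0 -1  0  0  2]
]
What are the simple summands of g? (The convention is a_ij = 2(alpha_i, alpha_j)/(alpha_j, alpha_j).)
The diagram associated to this matrix has two connected components: the simple roots {alpha_2, alpha_3, alpha_4, alpha_5, alpha_6, alpha_7, alpha_9, alpha_10} form a chain of 7 nodes with one extra node attached to the third node from one end (E_8), and {alpha_1, alpha_8} form two nodes joined by a triple edge (G_2). A semisimple Lie algebra decomposes uniquely as the direct sum of simple ideals, one per connected component of its Dynkin diagram, so g ≅ E_8 ⊕ G_2 (dimension 248 + 14 = 262).

E8 ⊕ G2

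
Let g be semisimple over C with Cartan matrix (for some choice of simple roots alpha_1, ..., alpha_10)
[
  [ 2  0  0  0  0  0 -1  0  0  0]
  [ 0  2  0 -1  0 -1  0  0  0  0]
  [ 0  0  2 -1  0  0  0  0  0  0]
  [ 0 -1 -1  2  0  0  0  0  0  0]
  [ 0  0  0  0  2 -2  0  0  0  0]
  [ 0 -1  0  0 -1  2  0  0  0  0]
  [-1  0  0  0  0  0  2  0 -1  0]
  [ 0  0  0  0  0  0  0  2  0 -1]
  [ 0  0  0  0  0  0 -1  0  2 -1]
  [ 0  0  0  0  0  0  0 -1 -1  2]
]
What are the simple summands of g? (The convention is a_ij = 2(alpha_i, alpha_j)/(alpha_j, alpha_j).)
A5 ⊕ C5

The diagram associated to this matrix has two connected components: the simple roots {alpha_1, alpha_7, alpha_8, alpha_9, alpha_10} form a chain of 5 nodes with single edges (A_5), and {alpha_2, alpha_3, alpha_4, alpha_5, alpha_6} form a chain of 5 nodes with a double edge at one end; the terminal node there is the unique long simple root (C_5). A semisimple Lie algebra decomposes uniquely as the direct sum of simple ideals, one per connected component of its Dynkin diagram, so g ≅ A_5 ⊕ C_5 (dimension 35 + 55 = 90).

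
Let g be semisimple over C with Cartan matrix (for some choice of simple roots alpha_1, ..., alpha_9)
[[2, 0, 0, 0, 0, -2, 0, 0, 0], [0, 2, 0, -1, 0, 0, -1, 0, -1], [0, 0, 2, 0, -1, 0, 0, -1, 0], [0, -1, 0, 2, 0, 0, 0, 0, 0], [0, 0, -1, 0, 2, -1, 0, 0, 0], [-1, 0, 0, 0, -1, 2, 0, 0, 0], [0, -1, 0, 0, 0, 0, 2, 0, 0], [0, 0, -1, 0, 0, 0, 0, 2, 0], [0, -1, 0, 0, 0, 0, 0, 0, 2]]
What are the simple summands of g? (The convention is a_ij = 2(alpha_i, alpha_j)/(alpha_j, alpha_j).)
C_5 (sp(10)) ⊕ D_4 (so(8))

The diagram associated to this matrix has two connected components: the simple roots {alpha_1, alpha_3, alpha_5, alpha_6, alpha_8} form a chain of 5 nodes with a double edge at one end; the terminal node there is the unique long simple root (C_5), and {alpha_2, alpha_4, alpha_7, alpha_9} form a chain of 2 nodes with a fork of two nodes at one end (D_4). A semisimple Lie algebra decomposes uniquely as the direct sum of simple ideals, one per connected component of its Dynkin diagram, so g ≅ C_5 ⊕ D_4 (dimension 55 + 28 = 83).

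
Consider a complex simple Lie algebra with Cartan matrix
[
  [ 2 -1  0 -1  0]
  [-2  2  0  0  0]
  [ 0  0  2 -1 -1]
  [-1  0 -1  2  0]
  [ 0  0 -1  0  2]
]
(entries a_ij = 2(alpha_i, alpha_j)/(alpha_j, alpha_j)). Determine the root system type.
C_5

The matrix has rank 5 with 2's on the diagonal. Reading the off-diagonal entries as Dynkin edges (a single edge where a_ij = a_ji = -1; a double or triple edge where a_ij * a_ji = 2 or 3), the diagram is a chain of 5 nodes with a double edge at one end; the terminal node there is the unique long simple root (C_5). One simple-root ordering that puts it in standard form is (alpha_5, alpha_3, alpha_4, alpha_1, alpha_2). So the algebra is type C_5, i.e. sp(10).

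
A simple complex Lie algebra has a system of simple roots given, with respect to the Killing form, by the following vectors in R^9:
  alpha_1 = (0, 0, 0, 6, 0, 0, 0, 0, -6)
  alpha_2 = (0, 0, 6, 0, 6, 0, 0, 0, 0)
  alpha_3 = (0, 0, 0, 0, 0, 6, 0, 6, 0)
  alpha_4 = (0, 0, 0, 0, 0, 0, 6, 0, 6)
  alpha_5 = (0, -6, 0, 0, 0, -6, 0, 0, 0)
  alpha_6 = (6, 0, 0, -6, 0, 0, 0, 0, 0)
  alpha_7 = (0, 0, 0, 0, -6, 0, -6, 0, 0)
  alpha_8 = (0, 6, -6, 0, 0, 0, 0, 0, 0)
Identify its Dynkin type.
A_8

Compute the Cartan integers a_ij = 2(alpha_i, alpha_j)/(alpha_j, alpha_j); the resulting 8x8 Cartan matrix is
[[2, 0, 0, -1, 0, -1, 0, 0], [0, 2, 0, 0, 0, 0, -1, -1], [0, 0, 2, 0, -1, 0, 0, 0], [-1, 0, 0, 2, 0, 0, -1, 0], [0, 0, -1, 0, 2, 0, 0, -1], [-1, 0, 0, 0, 0, 2, 0, 0], [0, -1, 0, -1, 0, 0, 2, 0], [0, -1, 0, 0, -1, 0, 0, 2]].
All simple roots have the same length, so the diagram is simply laced. The associated Dynkin diagram is a chain of 8 nodes with single edges (A_8), so the type is A_8 (the algebra sl(9)).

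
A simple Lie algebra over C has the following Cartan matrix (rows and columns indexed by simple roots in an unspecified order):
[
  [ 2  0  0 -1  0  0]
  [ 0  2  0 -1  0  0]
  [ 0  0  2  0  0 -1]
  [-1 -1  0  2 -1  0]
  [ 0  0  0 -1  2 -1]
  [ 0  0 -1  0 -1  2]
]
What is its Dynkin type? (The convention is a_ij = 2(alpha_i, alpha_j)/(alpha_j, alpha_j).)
D6

The matrix has rank 6 with 2's on the diagonal. Reading the off-diagonal entries as Dynkin edges (a single edge where a_ij = a_ji = -1; a double or triple edge where a_ij * a_ji = 2 or 3), the diagram is a chain of 4 nodes with a fork of two nodes at one end (D_6). One simple-root ordering that puts it in standard form is (alpha_3, alpha_6, alpha_5, alpha_4, alpha_2, alpha_1). So the algebra is type D_6, i.e. so(12).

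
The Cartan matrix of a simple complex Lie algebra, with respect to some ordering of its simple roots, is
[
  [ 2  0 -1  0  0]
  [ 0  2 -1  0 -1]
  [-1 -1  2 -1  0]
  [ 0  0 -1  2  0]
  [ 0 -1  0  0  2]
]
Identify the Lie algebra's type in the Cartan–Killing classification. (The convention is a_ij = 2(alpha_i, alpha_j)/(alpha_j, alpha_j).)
The matrix has rank 5 with 2's on the diagonal. Reading the off-diagonal entries as Dynkin edges (a single edge where a_ij = a_ji = -1; a double or triple edge where a_ij * a_ji = 2 or 3), the diagram is a chain of 3 nodes with a fork of two nodes at one end (D_5). One simple-root ordering that puts it in standard form is (alpha_5, alpha_2, alpha_3, alpha_1, alpha_4). So the algebra is type D_5, i.e. so(10).

type D_5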